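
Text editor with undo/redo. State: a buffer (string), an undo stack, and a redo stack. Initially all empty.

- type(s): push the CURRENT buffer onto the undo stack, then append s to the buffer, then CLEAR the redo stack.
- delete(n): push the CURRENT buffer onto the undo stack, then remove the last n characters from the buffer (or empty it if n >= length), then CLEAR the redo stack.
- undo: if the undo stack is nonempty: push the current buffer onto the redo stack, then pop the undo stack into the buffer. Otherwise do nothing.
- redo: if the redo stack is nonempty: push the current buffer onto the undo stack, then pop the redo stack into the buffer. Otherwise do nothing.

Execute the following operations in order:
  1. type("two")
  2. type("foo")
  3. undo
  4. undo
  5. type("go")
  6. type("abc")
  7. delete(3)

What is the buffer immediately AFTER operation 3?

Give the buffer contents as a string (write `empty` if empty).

After op 1 (type): buf='two' undo_depth=1 redo_depth=0
After op 2 (type): buf='twofoo' undo_depth=2 redo_depth=0
After op 3 (undo): buf='two' undo_depth=1 redo_depth=1

Answer: two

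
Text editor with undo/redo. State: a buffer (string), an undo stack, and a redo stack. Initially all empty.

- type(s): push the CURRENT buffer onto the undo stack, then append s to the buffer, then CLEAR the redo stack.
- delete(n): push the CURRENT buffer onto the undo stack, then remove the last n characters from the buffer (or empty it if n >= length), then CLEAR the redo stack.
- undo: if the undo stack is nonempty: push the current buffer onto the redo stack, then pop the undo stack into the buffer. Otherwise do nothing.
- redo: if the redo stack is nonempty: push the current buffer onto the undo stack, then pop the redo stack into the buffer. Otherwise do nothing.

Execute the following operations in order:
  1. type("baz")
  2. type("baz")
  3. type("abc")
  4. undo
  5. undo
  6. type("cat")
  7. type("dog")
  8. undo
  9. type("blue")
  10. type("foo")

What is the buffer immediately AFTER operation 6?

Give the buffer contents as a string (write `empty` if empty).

After op 1 (type): buf='baz' undo_depth=1 redo_depth=0
After op 2 (type): buf='bazbaz' undo_depth=2 redo_depth=0
After op 3 (type): buf='bazbazabc' undo_depth=3 redo_depth=0
After op 4 (undo): buf='bazbaz' undo_depth=2 redo_depth=1
After op 5 (undo): buf='baz' undo_depth=1 redo_depth=2
After op 6 (type): buf='bazcat' undo_depth=2 redo_depth=0

Answer: bazcat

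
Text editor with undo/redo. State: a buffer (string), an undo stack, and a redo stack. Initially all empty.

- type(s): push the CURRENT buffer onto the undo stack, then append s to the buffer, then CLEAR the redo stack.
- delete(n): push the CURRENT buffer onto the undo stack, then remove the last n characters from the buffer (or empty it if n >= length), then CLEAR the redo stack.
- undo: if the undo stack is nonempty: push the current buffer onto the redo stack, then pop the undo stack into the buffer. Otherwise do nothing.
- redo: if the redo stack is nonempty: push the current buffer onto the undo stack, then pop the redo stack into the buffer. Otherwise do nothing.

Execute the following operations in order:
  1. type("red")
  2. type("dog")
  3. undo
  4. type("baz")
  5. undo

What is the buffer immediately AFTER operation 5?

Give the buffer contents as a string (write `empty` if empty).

Answer: red

Derivation:
After op 1 (type): buf='red' undo_depth=1 redo_depth=0
After op 2 (type): buf='reddog' undo_depth=2 redo_depth=0
After op 3 (undo): buf='red' undo_depth=1 redo_depth=1
After op 4 (type): buf='redbaz' undo_depth=2 redo_depth=0
After op 5 (undo): buf='red' undo_depth=1 redo_depth=1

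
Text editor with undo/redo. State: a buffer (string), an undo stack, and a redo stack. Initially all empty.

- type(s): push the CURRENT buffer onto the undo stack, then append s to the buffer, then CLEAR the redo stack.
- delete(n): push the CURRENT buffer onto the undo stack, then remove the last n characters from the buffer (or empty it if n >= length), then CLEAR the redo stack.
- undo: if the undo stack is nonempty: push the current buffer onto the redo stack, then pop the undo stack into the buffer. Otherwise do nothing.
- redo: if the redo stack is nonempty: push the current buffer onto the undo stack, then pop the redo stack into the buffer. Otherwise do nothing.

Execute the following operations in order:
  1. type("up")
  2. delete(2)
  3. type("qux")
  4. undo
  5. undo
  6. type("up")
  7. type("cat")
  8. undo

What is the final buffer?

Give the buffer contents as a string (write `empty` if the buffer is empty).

After op 1 (type): buf='up' undo_depth=1 redo_depth=0
After op 2 (delete): buf='(empty)' undo_depth=2 redo_depth=0
After op 3 (type): buf='qux' undo_depth=3 redo_depth=0
After op 4 (undo): buf='(empty)' undo_depth=2 redo_depth=1
After op 5 (undo): buf='up' undo_depth=1 redo_depth=2
After op 6 (type): buf='upup' undo_depth=2 redo_depth=0
After op 7 (type): buf='upupcat' undo_depth=3 redo_depth=0
After op 8 (undo): buf='upup' undo_depth=2 redo_depth=1

Answer: upup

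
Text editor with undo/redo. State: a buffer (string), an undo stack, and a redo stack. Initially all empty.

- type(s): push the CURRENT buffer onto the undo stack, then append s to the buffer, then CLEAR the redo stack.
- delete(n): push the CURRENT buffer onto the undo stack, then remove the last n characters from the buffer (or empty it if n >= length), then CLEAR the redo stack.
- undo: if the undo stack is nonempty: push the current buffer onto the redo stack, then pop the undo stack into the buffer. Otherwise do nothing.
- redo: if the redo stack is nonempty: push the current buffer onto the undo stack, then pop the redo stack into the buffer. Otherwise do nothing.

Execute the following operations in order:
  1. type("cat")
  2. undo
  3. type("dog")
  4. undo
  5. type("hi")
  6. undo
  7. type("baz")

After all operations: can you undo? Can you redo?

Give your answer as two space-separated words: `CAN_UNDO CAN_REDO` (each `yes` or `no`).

After op 1 (type): buf='cat' undo_depth=1 redo_depth=0
After op 2 (undo): buf='(empty)' undo_depth=0 redo_depth=1
After op 3 (type): buf='dog' undo_depth=1 redo_depth=0
After op 4 (undo): buf='(empty)' undo_depth=0 redo_depth=1
After op 5 (type): buf='hi' undo_depth=1 redo_depth=0
After op 6 (undo): buf='(empty)' undo_depth=0 redo_depth=1
After op 7 (type): buf='baz' undo_depth=1 redo_depth=0

Answer: yes no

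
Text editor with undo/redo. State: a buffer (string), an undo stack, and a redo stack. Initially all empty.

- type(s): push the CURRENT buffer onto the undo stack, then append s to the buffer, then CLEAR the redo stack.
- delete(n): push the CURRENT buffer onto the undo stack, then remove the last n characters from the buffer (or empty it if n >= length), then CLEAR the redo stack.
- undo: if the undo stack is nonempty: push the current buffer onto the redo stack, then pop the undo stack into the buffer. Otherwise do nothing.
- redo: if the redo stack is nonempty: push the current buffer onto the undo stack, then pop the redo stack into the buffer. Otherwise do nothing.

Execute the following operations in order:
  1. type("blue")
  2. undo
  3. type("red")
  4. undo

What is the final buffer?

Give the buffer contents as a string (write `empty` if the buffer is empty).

Answer: empty

Derivation:
After op 1 (type): buf='blue' undo_depth=1 redo_depth=0
After op 2 (undo): buf='(empty)' undo_depth=0 redo_depth=1
After op 3 (type): buf='red' undo_depth=1 redo_depth=0
After op 4 (undo): buf='(empty)' undo_depth=0 redo_depth=1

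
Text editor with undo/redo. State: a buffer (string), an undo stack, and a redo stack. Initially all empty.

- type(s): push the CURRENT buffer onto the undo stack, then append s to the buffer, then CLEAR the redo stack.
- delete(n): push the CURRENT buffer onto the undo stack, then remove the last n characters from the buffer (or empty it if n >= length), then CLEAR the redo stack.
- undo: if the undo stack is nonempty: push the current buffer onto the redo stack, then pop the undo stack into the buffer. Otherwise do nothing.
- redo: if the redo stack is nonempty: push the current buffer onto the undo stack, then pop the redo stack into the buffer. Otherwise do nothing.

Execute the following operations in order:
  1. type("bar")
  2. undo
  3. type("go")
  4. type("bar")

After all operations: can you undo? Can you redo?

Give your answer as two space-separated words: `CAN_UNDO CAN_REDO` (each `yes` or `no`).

After op 1 (type): buf='bar' undo_depth=1 redo_depth=0
After op 2 (undo): buf='(empty)' undo_depth=0 redo_depth=1
After op 3 (type): buf='go' undo_depth=1 redo_depth=0
After op 4 (type): buf='gobar' undo_depth=2 redo_depth=0

Answer: yes no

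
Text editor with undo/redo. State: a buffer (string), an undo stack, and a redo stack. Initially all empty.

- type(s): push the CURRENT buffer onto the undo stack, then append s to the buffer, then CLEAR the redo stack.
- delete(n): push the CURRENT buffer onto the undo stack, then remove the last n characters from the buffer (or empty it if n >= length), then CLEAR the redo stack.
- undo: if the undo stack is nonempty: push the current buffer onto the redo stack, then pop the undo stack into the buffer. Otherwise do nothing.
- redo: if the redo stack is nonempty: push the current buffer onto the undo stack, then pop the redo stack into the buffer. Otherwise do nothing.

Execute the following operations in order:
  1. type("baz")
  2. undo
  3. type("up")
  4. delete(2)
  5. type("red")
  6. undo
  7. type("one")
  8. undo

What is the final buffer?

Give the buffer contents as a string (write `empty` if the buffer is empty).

Answer: empty

Derivation:
After op 1 (type): buf='baz' undo_depth=1 redo_depth=0
After op 2 (undo): buf='(empty)' undo_depth=0 redo_depth=1
After op 3 (type): buf='up' undo_depth=1 redo_depth=0
After op 4 (delete): buf='(empty)' undo_depth=2 redo_depth=0
After op 5 (type): buf='red' undo_depth=3 redo_depth=0
After op 6 (undo): buf='(empty)' undo_depth=2 redo_depth=1
After op 7 (type): buf='one' undo_depth=3 redo_depth=0
After op 8 (undo): buf='(empty)' undo_depth=2 redo_depth=1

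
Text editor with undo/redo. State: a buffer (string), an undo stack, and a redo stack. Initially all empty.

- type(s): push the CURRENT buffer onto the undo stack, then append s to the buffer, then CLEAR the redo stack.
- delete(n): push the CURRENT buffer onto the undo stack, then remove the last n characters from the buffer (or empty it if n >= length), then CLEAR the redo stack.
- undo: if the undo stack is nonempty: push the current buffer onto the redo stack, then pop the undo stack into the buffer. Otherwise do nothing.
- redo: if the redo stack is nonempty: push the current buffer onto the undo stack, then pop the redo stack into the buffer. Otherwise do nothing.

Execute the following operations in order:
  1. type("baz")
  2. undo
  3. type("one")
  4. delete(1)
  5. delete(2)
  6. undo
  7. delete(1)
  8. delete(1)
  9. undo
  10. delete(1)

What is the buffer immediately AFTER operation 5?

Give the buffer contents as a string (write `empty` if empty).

After op 1 (type): buf='baz' undo_depth=1 redo_depth=0
After op 2 (undo): buf='(empty)' undo_depth=0 redo_depth=1
After op 3 (type): buf='one' undo_depth=1 redo_depth=0
After op 4 (delete): buf='on' undo_depth=2 redo_depth=0
After op 5 (delete): buf='(empty)' undo_depth=3 redo_depth=0

Answer: empty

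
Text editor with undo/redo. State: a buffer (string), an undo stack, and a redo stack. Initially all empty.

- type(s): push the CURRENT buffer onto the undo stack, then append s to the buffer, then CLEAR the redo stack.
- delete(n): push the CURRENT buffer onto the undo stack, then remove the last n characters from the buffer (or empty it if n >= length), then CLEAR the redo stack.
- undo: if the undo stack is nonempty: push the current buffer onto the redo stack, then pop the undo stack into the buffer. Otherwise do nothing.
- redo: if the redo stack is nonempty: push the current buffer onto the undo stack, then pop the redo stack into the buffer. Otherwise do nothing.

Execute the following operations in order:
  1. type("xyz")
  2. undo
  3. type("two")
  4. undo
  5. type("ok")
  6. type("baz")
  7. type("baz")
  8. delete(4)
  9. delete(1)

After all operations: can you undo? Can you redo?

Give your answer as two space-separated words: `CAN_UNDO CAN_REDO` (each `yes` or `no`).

Answer: yes no

Derivation:
After op 1 (type): buf='xyz' undo_depth=1 redo_depth=0
After op 2 (undo): buf='(empty)' undo_depth=0 redo_depth=1
After op 3 (type): buf='two' undo_depth=1 redo_depth=0
After op 4 (undo): buf='(empty)' undo_depth=0 redo_depth=1
After op 5 (type): buf='ok' undo_depth=1 redo_depth=0
After op 6 (type): buf='okbaz' undo_depth=2 redo_depth=0
After op 7 (type): buf='okbazbaz' undo_depth=3 redo_depth=0
After op 8 (delete): buf='okba' undo_depth=4 redo_depth=0
After op 9 (delete): buf='okb' undo_depth=5 redo_depth=0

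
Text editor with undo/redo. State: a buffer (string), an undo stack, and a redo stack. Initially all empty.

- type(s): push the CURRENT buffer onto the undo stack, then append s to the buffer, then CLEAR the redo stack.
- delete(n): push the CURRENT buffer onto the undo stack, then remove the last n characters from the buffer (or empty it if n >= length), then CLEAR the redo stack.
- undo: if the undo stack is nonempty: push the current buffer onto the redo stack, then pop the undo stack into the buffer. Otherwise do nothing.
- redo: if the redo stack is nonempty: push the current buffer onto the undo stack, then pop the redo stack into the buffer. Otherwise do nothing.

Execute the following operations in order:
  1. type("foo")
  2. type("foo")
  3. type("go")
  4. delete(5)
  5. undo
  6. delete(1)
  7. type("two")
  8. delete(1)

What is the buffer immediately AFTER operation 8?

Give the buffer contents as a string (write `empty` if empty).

Answer: foofoogtw

Derivation:
After op 1 (type): buf='foo' undo_depth=1 redo_depth=0
After op 2 (type): buf='foofoo' undo_depth=2 redo_depth=0
After op 3 (type): buf='foofoogo' undo_depth=3 redo_depth=0
After op 4 (delete): buf='foo' undo_depth=4 redo_depth=0
After op 5 (undo): buf='foofoogo' undo_depth=3 redo_depth=1
After op 6 (delete): buf='foofoog' undo_depth=4 redo_depth=0
After op 7 (type): buf='foofoogtwo' undo_depth=5 redo_depth=0
After op 8 (delete): buf='foofoogtw' undo_depth=6 redo_depth=0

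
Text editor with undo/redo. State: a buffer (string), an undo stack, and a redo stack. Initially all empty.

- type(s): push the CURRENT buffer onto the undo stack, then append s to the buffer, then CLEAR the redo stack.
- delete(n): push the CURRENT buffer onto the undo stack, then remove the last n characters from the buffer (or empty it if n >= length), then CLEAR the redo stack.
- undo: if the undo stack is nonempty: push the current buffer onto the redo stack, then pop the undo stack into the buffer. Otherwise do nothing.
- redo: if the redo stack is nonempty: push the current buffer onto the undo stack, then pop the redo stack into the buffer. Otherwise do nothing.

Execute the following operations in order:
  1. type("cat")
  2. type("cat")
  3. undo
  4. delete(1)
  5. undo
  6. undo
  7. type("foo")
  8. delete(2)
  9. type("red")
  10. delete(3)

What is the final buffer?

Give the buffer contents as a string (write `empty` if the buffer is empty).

After op 1 (type): buf='cat' undo_depth=1 redo_depth=0
After op 2 (type): buf='catcat' undo_depth=2 redo_depth=0
After op 3 (undo): buf='cat' undo_depth=1 redo_depth=1
After op 4 (delete): buf='ca' undo_depth=2 redo_depth=0
After op 5 (undo): buf='cat' undo_depth=1 redo_depth=1
After op 6 (undo): buf='(empty)' undo_depth=0 redo_depth=2
After op 7 (type): buf='foo' undo_depth=1 redo_depth=0
After op 8 (delete): buf='f' undo_depth=2 redo_depth=0
After op 9 (type): buf='fred' undo_depth=3 redo_depth=0
After op 10 (delete): buf='f' undo_depth=4 redo_depth=0

Answer: f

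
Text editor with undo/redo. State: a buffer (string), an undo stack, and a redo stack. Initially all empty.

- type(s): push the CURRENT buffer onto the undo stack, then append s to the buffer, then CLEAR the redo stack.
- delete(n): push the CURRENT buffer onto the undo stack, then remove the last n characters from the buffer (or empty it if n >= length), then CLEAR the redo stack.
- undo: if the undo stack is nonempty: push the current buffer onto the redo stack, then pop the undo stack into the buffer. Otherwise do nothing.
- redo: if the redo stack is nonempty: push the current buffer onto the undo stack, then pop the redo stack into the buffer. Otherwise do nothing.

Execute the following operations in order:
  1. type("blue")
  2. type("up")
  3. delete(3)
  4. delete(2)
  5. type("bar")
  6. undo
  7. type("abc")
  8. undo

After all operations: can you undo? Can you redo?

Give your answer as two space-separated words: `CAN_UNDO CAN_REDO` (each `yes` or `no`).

Answer: yes yes

Derivation:
After op 1 (type): buf='blue' undo_depth=1 redo_depth=0
After op 2 (type): buf='blueup' undo_depth=2 redo_depth=0
After op 3 (delete): buf='blu' undo_depth=3 redo_depth=0
After op 4 (delete): buf='b' undo_depth=4 redo_depth=0
After op 5 (type): buf='bbar' undo_depth=5 redo_depth=0
After op 6 (undo): buf='b' undo_depth=4 redo_depth=1
After op 7 (type): buf='babc' undo_depth=5 redo_depth=0
After op 8 (undo): buf='b' undo_depth=4 redo_depth=1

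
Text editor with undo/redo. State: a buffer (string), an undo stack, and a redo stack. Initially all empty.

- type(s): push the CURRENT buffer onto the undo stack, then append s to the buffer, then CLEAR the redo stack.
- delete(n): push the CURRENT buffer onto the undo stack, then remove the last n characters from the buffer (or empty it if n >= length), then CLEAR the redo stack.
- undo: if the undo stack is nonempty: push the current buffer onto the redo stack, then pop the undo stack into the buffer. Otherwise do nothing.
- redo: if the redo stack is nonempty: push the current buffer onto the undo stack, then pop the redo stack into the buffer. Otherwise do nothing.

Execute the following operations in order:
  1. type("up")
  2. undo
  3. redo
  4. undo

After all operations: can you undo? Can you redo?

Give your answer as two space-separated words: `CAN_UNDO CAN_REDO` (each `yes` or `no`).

After op 1 (type): buf='up' undo_depth=1 redo_depth=0
After op 2 (undo): buf='(empty)' undo_depth=0 redo_depth=1
After op 3 (redo): buf='up' undo_depth=1 redo_depth=0
After op 4 (undo): buf='(empty)' undo_depth=0 redo_depth=1

Answer: no yes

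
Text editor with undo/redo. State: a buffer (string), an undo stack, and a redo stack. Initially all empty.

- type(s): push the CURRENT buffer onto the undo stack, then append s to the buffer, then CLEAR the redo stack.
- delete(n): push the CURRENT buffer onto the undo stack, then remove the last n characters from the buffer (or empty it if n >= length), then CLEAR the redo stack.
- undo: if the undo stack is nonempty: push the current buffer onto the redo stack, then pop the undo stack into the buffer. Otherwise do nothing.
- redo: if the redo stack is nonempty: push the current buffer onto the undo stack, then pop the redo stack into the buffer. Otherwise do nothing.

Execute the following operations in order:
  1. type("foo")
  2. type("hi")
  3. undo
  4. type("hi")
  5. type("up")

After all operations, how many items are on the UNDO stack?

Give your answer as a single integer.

Answer: 3

Derivation:
After op 1 (type): buf='foo' undo_depth=1 redo_depth=0
After op 2 (type): buf='foohi' undo_depth=2 redo_depth=0
After op 3 (undo): buf='foo' undo_depth=1 redo_depth=1
After op 4 (type): buf='foohi' undo_depth=2 redo_depth=0
After op 5 (type): buf='foohiup' undo_depth=3 redo_depth=0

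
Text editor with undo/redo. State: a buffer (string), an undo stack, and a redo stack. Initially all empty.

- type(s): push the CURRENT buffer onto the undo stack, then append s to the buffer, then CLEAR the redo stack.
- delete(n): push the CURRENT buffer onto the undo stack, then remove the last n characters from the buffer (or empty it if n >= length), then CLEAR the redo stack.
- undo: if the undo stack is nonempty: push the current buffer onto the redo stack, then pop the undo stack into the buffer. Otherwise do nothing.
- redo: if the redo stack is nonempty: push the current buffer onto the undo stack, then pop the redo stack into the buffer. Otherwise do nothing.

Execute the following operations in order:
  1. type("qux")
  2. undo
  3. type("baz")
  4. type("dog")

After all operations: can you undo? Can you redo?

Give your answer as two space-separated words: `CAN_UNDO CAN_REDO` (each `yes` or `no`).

Answer: yes no

Derivation:
After op 1 (type): buf='qux' undo_depth=1 redo_depth=0
After op 2 (undo): buf='(empty)' undo_depth=0 redo_depth=1
After op 3 (type): buf='baz' undo_depth=1 redo_depth=0
After op 4 (type): buf='bazdog' undo_depth=2 redo_depth=0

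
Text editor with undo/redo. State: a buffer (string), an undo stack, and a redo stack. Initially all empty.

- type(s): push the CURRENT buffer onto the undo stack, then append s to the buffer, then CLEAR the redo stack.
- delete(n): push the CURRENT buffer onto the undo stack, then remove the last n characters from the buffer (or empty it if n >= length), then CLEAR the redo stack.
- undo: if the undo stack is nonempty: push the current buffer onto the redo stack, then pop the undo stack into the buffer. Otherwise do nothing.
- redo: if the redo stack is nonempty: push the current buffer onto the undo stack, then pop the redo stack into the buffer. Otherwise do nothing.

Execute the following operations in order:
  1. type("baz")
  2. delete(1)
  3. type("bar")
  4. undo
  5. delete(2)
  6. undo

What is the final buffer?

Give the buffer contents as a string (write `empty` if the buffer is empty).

After op 1 (type): buf='baz' undo_depth=1 redo_depth=0
After op 2 (delete): buf='ba' undo_depth=2 redo_depth=0
After op 3 (type): buf='babar' undo_depth=3 redo_depth=0
After op 4 (undo): buf='ba' undo_depth=2 redo_depth=1
After op 5 (delete): buf='(empty)' undo_depth=3 redo_depth=0
After op 6 (undo): buf='ba' undo_depth=2 redo_depth=1

Answer: ba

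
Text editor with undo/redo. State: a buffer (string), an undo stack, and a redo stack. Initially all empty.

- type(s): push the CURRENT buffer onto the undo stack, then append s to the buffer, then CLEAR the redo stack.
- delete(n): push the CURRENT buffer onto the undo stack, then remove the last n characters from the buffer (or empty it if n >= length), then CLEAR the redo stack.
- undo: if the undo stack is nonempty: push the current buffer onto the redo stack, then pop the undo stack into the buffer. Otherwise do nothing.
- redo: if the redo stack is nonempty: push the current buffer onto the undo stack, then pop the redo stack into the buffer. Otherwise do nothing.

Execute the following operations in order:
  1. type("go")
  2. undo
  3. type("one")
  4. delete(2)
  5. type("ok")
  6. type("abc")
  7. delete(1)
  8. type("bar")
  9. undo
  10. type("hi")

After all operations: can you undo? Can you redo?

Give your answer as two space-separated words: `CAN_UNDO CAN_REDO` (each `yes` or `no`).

Answer: yes no

Derivation:
After op 1 (type): buf='go' undo_depth=1 redo_depth=0
After op 2 (undo): buf='(empty)' undo_depth=0 redo_depth=1
After op 3 (type): buf='one' undo_depth=1 redo_depth=0
After op 4 (delete): buf='o' undo_depth=2 redo_depth=0
After op 5 (type): buf='ook' undo_depth=3 redo_depth=0
After op 6 (type): buf='ookabc' undo_depth=4 redo_depth=0
After op 7 (delete): buf='ookab' undo_depth=5 redo_depth=0
After op 8 (type): buf='ookabbar' undo_depth=6 redo_depth=0
After op 9 (undo): buf='ookab' undo_depth=5 redo_depth=1
After op 10 (type): buf='ookabhi' undo_depth=6 redo_depth=0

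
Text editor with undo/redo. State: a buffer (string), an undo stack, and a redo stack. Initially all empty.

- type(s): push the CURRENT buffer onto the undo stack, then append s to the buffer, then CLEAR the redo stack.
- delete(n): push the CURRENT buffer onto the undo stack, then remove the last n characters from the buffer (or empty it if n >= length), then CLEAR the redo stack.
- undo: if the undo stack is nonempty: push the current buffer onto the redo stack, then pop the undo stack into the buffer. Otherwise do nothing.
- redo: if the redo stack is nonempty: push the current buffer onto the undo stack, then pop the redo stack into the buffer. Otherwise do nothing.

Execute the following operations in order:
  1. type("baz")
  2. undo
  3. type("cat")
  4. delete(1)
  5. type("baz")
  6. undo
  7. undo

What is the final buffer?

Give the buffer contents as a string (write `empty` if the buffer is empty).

After op 1 (type): buf='baz' undo_depth=1 redo_depth=0
After op 2 (undo): buf='(empty)' undo_depth=0 redo_depth=1
After op 3 (type): buf='cat' undo_depth=1 redo_depth=0
After op 4 (delete): buf='ca' undo_depth=2 redo_depth=0
After op 5 (type): buf='cabaz' undo_depth=3 redo_depth=0
After op 6 (undo): buf='ca' undo_depth=2 redo_depth=1
After op 7 (undo): buf='cat' undo_depth=1 redo_depth=2

Answer: cat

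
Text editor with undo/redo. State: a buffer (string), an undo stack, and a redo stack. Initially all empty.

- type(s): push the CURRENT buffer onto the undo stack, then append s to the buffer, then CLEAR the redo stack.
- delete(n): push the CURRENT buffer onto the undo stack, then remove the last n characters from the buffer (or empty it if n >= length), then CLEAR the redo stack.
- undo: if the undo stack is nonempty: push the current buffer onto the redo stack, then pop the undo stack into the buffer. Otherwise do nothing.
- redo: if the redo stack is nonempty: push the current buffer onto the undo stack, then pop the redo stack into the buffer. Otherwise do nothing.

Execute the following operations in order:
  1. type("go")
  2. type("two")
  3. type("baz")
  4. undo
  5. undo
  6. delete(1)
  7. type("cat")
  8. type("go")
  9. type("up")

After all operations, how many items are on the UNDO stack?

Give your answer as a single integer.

After op 1 (type): buf='go' undo_depth=1 redo_depth=0
After op 2 (type): buf='gotwo' undo_depth=2 redo_depth=0
After op 3 (type): buf='gotwobaz' undo_depth=3 redo_depth=0
After op 4 (undo): buf='gotwo' undo_depth=2 redo_depth=1
After op 5 (undo): buf='go' undo_depth=1 redo_depth=2
After op 6 (delete): buf='g' undo_depth=2 redo_depth=0
After op 7 (type): buf='gcat' undo_depth=3 redo_depth=0
After op 8 (type): buf='gcatgo' undo_depth=4 redo_depth=0
After op 9 (type): buf='gcatgoup' undo_depth=5 redo_depth=0

Answer: 5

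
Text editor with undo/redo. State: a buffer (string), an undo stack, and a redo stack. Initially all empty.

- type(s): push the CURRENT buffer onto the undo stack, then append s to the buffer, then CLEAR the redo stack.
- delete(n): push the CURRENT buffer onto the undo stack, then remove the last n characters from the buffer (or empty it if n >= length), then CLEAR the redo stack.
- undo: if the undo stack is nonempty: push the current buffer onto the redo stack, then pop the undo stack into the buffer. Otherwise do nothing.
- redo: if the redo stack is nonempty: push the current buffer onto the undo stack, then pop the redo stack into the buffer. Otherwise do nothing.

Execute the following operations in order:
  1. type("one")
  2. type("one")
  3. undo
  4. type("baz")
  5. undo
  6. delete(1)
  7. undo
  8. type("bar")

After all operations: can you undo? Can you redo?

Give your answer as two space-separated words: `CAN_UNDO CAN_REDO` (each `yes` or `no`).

Answer: yes no

Derivation:
After op 1 (type): buf='one' undo_depth=1 redo_depth=0
After op 2 (type): buf='oneone' undo_depth=2 redo_depth=0
After op 3 (undo): buf='one' undo_depth=1 redo_depth=1
After op 4 (type): buf='onebaz' undo_depth=2 redo_depth=0
After op 5 (undo): buf='one' undo_depth=1 redo_depth=1
After op 6 (delete): buf='on' undo_depth=2 redo_depth=0
After op 7 (undo): buf='one' undo_depth=1 redo_depth=1
After op 8 (type): buf='onebar' undo_depth=2 redo_depth=0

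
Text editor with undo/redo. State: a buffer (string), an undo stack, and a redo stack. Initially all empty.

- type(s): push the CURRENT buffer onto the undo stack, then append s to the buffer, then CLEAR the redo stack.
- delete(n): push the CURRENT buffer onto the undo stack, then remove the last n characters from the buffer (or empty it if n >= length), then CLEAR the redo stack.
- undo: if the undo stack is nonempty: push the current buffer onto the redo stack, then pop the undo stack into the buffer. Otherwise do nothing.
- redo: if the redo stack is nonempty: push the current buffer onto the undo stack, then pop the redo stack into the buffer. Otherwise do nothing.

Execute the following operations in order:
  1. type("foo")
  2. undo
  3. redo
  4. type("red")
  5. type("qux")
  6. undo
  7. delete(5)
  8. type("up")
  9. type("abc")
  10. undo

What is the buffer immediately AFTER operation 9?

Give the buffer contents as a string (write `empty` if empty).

After op 1 (type): buf='foo' undo_depth=1 redo_depth=0
After op 2 (undo): buf='(empty)' undo_depth=0 redo_depth=1
After op 3 (redo): buf='foo' undo_depth=1 redo_depth=0
After op 4 (type): buf='foored' undo_depth=2 redo_depth=0
After op 5 (type): buf='fooredqux' undo_depth=3 redo_depth=0
After op 6 (undo): buf='foored' undo_depth=2 redo_depth=1
After op 7 (delete): buf='f' undo_depth=3 redo_depth=0
After op 8 (type): buf='fup' undo_depth=4 redo_depth=0
After op 9 (type): buf='fupabc' undo_depth=5 redo_depth=0

Answer: fupabc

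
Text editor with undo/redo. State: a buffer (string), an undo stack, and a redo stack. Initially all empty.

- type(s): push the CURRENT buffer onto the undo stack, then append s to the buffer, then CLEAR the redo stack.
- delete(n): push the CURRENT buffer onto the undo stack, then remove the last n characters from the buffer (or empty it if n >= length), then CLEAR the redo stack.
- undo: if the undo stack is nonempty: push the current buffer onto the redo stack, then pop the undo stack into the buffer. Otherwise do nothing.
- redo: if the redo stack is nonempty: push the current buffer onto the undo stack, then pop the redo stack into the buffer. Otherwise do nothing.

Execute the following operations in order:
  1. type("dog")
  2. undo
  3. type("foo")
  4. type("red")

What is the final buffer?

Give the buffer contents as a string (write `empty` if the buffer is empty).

After op 1 (type): buf='dog' undo_depth=1 redo_depth=0
After op 2 (undo): buf='(empty)' undo_depth=0 redo_depth=1
After op 3 (type): buf='foo' undo_depth=1 redo_depth=0
After op 4 (type): buf='foored' undo_depth=2 redo_depth=0

Answer: foored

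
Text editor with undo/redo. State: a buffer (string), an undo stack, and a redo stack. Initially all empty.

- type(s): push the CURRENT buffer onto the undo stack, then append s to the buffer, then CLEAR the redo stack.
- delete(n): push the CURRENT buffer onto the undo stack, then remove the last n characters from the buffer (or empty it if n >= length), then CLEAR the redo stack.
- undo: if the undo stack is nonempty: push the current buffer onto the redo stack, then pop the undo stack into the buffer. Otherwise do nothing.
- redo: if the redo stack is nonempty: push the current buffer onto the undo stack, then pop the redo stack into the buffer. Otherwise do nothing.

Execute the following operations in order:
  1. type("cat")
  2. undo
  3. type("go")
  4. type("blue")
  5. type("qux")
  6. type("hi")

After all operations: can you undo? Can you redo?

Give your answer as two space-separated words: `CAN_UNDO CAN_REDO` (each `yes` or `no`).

After op 1 (type): buf='cat' undo_depth=1 redo_depth=0
After op 2 (undo): buf='(empty)' undo_depth=0 redo_depth=1
After op 3 (type): buf='go' undo_depth=1 redo_depth=0
After op 4 (type): buf='goblue' undo_depth=2 redo_depth=0
After op 5 (type): buf='gobluequx' undo_depth=3 redo_depth=0
After op 6 (type): buf='gobluequxhi' undo_depth=4 redo_depth=0

Answer: yes no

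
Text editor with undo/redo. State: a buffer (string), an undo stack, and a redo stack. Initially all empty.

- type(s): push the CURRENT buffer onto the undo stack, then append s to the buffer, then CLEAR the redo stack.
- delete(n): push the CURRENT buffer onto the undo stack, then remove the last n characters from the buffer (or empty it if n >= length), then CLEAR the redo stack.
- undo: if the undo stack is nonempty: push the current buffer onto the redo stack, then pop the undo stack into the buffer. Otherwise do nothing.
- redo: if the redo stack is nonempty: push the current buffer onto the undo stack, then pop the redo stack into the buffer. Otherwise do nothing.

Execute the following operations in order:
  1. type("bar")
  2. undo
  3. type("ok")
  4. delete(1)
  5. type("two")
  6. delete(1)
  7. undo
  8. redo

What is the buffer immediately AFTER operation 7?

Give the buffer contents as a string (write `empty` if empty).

After op 1 (type): buf='bar' undo_depth=1 redo_depth=0
After op 2 (undo): buf='(empty)' undo_depth=0 redo_depth=1
After op 3 (type): buf='ok' undo_depth=1 redo_depth=0
After op 4 (delete): buf='o' undo_depth=2 redo_depth=0
After op 5 (type): buf='otwo' undo_depth=3 redo_depth=0
After op 6 (delete): buf='otw' undo_depth=4 redo_depth=0
After op 7 (undo): buf='otwo' undo_depth=3 redo_depth=1

Answer: otwo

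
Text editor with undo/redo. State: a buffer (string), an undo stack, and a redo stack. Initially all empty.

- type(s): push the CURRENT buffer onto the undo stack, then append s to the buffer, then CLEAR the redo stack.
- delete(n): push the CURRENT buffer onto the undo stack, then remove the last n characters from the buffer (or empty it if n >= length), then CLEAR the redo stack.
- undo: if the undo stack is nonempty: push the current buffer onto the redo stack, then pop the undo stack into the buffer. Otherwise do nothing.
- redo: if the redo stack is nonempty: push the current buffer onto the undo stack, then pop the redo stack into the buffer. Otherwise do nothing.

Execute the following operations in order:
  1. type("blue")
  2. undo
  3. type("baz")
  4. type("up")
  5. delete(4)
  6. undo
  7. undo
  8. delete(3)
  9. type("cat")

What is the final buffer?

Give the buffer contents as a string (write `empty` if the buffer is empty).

After op 1 (type): buf='blue' undo_depth=1 redo_depth=0
After op 2 (undo): buf='(empty)' undo_depth=0 redo_depth=1
After op 3 (type): buf='baz' undo_depth=1 redo_depth=0
After op 4 (type): buf='bazup' undo_depth=2 redo_depth=0
After op 5 (delete): buf='b' undo_depth=3 redo_depth=0
After op 6 (undo): buf='bazup' undo_depth=2 redo_depth=1
After op 7 (undo): buf='baz' undo_depth=1 redo_depth=2
After op 8 (delete): buf='(empty)' undo_depth=2 redo_depth=0
After op 9 (type): buf='cat' undo_depth=3 redo_depth=0

Answer: cat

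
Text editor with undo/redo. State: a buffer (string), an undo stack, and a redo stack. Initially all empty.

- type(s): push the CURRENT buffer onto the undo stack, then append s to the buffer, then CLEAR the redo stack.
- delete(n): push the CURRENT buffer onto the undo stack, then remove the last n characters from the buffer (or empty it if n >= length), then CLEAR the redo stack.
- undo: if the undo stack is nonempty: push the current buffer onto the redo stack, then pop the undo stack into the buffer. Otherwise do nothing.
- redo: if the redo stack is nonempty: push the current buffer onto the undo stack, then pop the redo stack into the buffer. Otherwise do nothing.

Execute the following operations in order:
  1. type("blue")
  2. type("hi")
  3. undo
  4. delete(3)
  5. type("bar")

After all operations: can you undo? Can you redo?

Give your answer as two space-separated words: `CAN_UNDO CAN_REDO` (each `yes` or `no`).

Answer: yes no

Derivation:
After op 1 (type): buf='blue' undo_depth=1 redo_depth=0
After op 2 (type): buf='bluehi' undo_depth=2 redo_depth=0
After op 3 (undo): buf='blue' undo_depth=1 redo_depth=1
After op 4 (delete): buf='b' undo_depth=2 redo_depth=0
After op 5 (type): buf='bbar' undo_depth=3 redo_depth=0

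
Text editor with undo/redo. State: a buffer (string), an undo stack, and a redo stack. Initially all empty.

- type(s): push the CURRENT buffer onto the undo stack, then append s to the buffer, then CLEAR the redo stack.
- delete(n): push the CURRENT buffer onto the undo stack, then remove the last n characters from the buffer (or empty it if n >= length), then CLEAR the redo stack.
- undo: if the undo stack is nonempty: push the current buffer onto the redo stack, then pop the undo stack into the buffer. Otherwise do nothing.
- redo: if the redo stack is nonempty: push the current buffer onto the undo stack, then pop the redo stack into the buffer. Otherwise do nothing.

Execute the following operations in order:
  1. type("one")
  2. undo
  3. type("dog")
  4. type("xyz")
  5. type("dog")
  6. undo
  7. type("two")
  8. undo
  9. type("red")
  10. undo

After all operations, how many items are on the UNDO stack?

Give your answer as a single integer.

Answer: 2

Derivation:
After op 1 (type): buf='one' undo_depth=1 redo_depth=0
After op 2 (undo): buf='(empty)' undo_depth=0 redo_depth=1
After op 3 (type): buf='dog' undo_depth=1 redo_depth=0
After op 4 (type): buf='dogxyz' undo_depth=2 redo_depth=0
After op 5 (type): buf='dogxyzdog' undo_depth=3 redo_depth=0
After op 6 (undo): buf='dogxyz' undo_depth=2 redo_depth=1
After op 7 (type): buf='dogxyztwo' undo_depth=3 redo_depth=0
After op 8 (undo): buf='dogxyz' undo_depth=2 redo_depth=1
After op 9 (type): buf='dogxyzred' undo_depth=3 redo_depth=0
After op 10 (undo): buf='dogxyz' undo_depth=2 redo_depth=1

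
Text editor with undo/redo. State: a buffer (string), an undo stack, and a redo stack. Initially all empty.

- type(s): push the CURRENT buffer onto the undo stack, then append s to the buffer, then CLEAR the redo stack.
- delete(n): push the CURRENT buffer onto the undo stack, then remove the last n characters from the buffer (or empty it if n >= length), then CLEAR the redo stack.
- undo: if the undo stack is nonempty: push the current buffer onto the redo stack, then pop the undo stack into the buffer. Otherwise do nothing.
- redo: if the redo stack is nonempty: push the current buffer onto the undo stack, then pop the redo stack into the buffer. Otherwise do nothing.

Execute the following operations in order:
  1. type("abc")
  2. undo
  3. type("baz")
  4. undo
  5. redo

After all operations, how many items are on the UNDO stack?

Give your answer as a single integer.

Answer: 1

Derivation:
After op 1 (type): buf='abc' undo_depth=1 redo_depth=0
After op 2 (undo): buf='(empty)' undo_depth=0 redo_depth=1
After op 3 (type): buf='baz' undo_depth=1 redo_depth=0
After op 4 (undo): buf='(empty)' undo_depth=0 redo_depth=1
After op 5 (redo): buf='baz' undo_depth=1 redo_depth=0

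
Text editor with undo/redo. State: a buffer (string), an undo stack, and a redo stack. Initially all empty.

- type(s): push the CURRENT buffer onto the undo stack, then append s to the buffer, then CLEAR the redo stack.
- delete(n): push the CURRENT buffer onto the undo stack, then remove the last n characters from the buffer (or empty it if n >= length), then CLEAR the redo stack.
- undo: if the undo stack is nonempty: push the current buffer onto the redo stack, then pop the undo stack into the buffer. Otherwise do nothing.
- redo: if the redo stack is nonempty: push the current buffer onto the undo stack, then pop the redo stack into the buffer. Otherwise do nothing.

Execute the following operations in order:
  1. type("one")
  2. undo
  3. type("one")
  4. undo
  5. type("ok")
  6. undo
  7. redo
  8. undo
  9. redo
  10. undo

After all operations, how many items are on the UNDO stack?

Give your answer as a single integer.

After op 1 (type): buf='one' undo_depth=1 redo_depth=0
After op 2 (undo): buf='(empty)' undo_depth=0 redo_depth=1
After op 3 (type): buf='one' undo_depth=1 redo_depth=0
After op 4 (undo): buf='(empty)' undo_depth=0 redo_depth=1
After op 5 (type): buf='ok' undo_depth=1 redo_depth=0
After op 6 (undo): buf='(empty)' undo_depth=0 redo_depth=1
After op 7 (redo): buf='ok' undo_depth=1 redo_depth=0
After op 8 (undo): buf='(empty)' undo_depth=0 redo_depth=1
After op 9 (redo): buf='ok' undo_depth=1 redo_depth=0
After op 10 (undo): buf='(empty)' undo_depth=0 redo_depth=1

Answer: 0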